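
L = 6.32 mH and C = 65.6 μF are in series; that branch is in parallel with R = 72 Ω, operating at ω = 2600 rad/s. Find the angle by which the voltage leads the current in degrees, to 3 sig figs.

81.6°

X_L = ωL = 16.4 Ω
X_C = 1/(ωC) = 5.86 Ω
Branch 1: Z₁ = R = 72.0 Ω
Branch 2 (series LC): Z₂ = j(X_L − X_C) = j10.6 Ω
Parallel: Z = Z₁Z₂/(Z₁+Z₂), |Z| = 10.5 Ω, ∠Z = 81.6°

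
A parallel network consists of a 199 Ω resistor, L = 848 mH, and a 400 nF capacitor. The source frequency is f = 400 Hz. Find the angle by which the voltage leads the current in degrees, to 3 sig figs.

ω = 2πf = 2513 rad/s
X_L = ωL = 2130 Ω
X_C = 1/(ωC) = 995 Ω
Parallel: admittances add. Y = 1/R + 1/(jωL) + jωC
Y = (0.00503 + j0.000536) S
|Y| = 0.00505 S → |Z| = 1/|Y| = 198 Ω, ∠Z = −∠Y = -6.09°

-6.09°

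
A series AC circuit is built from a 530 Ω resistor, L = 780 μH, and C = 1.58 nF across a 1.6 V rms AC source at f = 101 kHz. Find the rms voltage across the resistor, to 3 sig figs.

1.16 V

ω = 2πf = 634600 rad/s
X_L = ωL = 495 Ω
X_C = 1/(ωC) = 997 Ω
Net reactance X = X_L − X_C = -502 Ω
Z = 530 − j502 Ω
|Z| = √(530² + 502²) = 730 Ω
I = V/|Z| = 2.19 mA
V_R = I·|Z_R| = 0.00219 × 530 = 1.16 V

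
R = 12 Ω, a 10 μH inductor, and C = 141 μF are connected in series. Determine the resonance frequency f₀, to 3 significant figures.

4.24 kHz

ω₀ = 1/√(LC) = 1/√(1e-05 × 0.000141) = 26630 rad/s
f₀ = ω₀/(2π) = 4.24 kHz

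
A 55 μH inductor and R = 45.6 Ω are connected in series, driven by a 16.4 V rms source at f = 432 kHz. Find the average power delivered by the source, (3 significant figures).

503 mW

ω = 2πf = 2.714e+06 rad/s
X_L = ωL = 149 Ω
Z = 45.6 + j149 Ω
|Z| = √(45.6² + 149²) = 156 Ω
∠Z = arctan(149/45.6) = 73.0°
I = V/|Z| = 105 mA
P = VI cos φ = 16.4 × 0.105 × cos(73.0°) = 503 mW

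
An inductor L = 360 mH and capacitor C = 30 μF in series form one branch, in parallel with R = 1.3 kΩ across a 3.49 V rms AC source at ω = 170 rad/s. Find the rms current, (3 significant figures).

X_L = ωL = 61.2 Ω
X_C = 1/(ωC) = 196 Ω
Branch 1: Z₁ = R = 1300 Ω
Branch 2 (series LC): Z₂ = j(X_L − X_C) = −j135 Ω
Parallel: Z = Z₁Z₂/(Z₁+Z₂), |Z| = 134 Ω, ∠Z = -84.1°
I = V/|Z| = 3.49/134 = 26.0 mA

26.0 mA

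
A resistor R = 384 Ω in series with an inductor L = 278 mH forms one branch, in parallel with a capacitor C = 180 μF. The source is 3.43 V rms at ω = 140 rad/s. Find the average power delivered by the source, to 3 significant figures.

X_L = ωL = 38.9 Ω
X_C = 1/(ωC) = 39.7 Ω
Branch 1 (R+jX_L): Z₁ = 384 + j38.9 Ω, |Z₁| = 386 Ω
Branch 2 (−jX_C): Z₂ = −j39.7 Ω
Parallel: Z = Z₁Z₂/(Z₁+Z₂), |Z| = 39.9 Ω, ∠Z = -84.1°
I = V/|Z| = 86.0 mA
P = VI cos φ = 3.43 × 0.0860 × cos(-84.1°) = 30.3 mW

30.3 mW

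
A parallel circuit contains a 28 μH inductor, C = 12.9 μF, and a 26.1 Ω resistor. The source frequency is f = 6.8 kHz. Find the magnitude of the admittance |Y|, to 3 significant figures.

ω = 2πf = 42730 rad/s
X_L = ωL = 1.20 Ω
X_C = 1/(ωC) = 1.81 Ω
Parallel: admittances add. Y = 1/R + 1/(jωL) + jωC
Y = (0.0383 − j0.285) S
|Y| = 0.287 S → |Z| = 1/|Y| = 3.48 Ω, ∠Z = −∠Y = 82.3°

287 mS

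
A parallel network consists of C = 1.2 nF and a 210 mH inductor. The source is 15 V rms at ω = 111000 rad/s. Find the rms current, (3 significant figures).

X_L = ωL = 23300 Ω
X_C = 1/(ωC) = 7510 Ω
Parallel: admittances add. Y = 1/(jωL) + jωC
Y = (0 + j9.03e-05) S
|Y| = 9.03e-05 S → |Z| = 1/|Y| = 11100 Ω, ∠Z = −∠Y = -90.0°
I = V/|Z| = 15/11100 = 1.35 mA

1.35 mA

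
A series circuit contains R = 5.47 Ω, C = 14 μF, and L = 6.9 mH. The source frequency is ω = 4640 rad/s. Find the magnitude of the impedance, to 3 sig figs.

X_L = ωL = 32.0 Ω
X_C = 1/(ωC) = 15.4 Ω
Net reactance X = X_L − X_C = 16.6 Ω
Z = 5.47 + j16.6 Ω
|Z| = √(5.47² + 16.6²) = 17.5 Ω

17.5 Ω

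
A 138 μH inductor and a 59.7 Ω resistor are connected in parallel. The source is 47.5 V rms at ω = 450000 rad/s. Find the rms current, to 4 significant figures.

1.104 A

X_L = ωL = 62.10 Ω
Parallel: admittances add. Y = 1/R + 1/(jωL)
Y = (0.01675 − j0.01610) S
|Y| = 0.02324 S → |Z| = 1/|Y| = 43.04 Ω, ∠Z = −∠Y = 43.87°
I = V/|Z| = 47.5/43.04 = 1.104 A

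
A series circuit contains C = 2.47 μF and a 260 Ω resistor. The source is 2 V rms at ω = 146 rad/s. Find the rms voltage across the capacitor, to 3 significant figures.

1.99 V

X_C = 1/(ωC) = 2770 Ω
Z = 260 − j2770 Ω
|Z| = √(260² + 2770²) = 2790 Ω
I = V/|Z| = 718 μA
V_C = I·|Z_C| = 0.000718 × 2770 = 1.99 V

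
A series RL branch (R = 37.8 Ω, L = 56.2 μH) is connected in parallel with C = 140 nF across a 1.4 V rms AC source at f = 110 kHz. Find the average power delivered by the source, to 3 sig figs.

ω = 2πf = 691200 rad/s
X_L = ωL = 38.8 Ω
X_C = 1/(ωC) = 10.3 Ω
Branch 1 (R+jX_L): Z₁ = 37.8 + j38.8 Ω, |Z₁| = 54.2 Ω
Branch 2 (−jX_C): Z₂ = −j10.3 Ω
Parallel: Z = Z₁Z₂/(Z₁+Z₂), |Z| = 11.8 Ω, ∠Z = -81.2°
I = V/|Z| = 118 mA
P = VI cos φ = 1.4 × 0.118 × cos(-81.2°) = 25.2 mW

25.2 mW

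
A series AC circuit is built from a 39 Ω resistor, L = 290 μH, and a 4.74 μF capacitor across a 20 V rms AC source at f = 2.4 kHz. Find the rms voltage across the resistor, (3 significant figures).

19.4 V

ω = 2πf = 15080 rad/s
X_L = ωL = 4.37 Ω
X_C = 1/(ωC) = 14.0 Ω
Net reactance X = X_L − X_C = -9.62 Ω
Z = 39.0 − j9.62 Ω
|Z| = √(39.0² + 9.62²) = 40.2 Ω
I = V/|Z| = 498 mA
V_R = I·|Z_R| = 0.498 × 39.0 = 19.4 V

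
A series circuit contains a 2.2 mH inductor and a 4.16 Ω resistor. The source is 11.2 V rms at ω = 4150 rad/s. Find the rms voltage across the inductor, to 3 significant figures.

X_L = ωL = 9.13 Ω
Z = 4.16 + j9.13 Ω
|Z| = √(4.16² + 9.13²) = 10.0 Ω
I = V/|Z| = 1.12 A
V_L = I·|Z_L| = 1.12 × 9.13 = 10.2 V

10.2 V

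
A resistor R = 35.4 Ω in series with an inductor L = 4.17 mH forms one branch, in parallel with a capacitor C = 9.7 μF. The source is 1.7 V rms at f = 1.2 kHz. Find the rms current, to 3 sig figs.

ω = 2πf = 7540 rad/s
X_L = ωL = 31.4 Ω
X_C = 1/(ωC) = 13.7 Ω
Branch 1 (R+jX_L): Z₁ = 35.4 + j31.4 Ω, |Z₁| = 47.3 Ω
Branch 2 (−jX_C): Z₂ = −j13.7 Ω
Parallel: Z = Z₁Z₂/(Z₁+Z₂), |Z| = 16.3 Ω, ∠Z = -75.0°
I = V/|Z| = 1.7/16.3 = 104 mA

104 mA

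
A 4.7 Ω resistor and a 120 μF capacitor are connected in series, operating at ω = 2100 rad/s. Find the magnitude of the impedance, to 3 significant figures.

6.15 Ω

X_C = 1/(ωC) = 3.97 Ω
Z = 4.70 − j3.97 Ω
|Z| = √(4.70² + 3.97²) = 6.15 Ω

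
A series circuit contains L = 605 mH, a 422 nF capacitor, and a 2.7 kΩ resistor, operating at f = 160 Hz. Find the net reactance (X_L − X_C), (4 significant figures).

-1749 Ω

ω = 2πf = 1005 rad/s
X_L = ωL = 608.2 Ω
X_C = 1/(ωC) = 2357 Ω
X = 608.2 − 2357 = -1749 Ω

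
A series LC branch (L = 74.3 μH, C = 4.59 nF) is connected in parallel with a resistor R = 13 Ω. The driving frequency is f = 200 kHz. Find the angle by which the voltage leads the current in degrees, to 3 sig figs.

-9.23°

ω = 2πf = 1.257e+06 rad/s
X_L = ωL = 93.4 Ω
X_C = 1/(ωC) = 173 Ω
Branch 1: Z₁ = R = 13.0 Ω
Branch 2 (series LC): Z₂ = j(X_L − X_C) = −j80.0 Ω
Parallel: Z = Z₁Z₂/(Z₁+Z₂), |Z| = 12.8 Ω, ∠Z = -9.23°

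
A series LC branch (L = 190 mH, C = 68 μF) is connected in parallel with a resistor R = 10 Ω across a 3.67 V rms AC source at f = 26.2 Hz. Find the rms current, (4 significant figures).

ω = 2πf = 164.6 rad/s
X_L = ωL = 31.28 Ω
X_C = 1/(ωC) = 89.33 Ω
Branch 1: Z₁ = R = 10.00 Ω
Branch 2 (series LC): Z₂ = j(X_L − X_C) = −j58.05 Ω
Parallel: Z = Z₁Z₂/(Z₁+Z₂), |Z| = 9.855 Ω, ∠Z = -9.773°
I = V/|Z| = 3.67/9.855 = 372.4 mA

372.4 mA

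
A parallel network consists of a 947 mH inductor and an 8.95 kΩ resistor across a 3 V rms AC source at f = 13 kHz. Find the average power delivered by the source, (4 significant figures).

ω = 2πf = 81680 rad/s
X_L = ωL = 77350 Ω
Parallel: admittances add. Y = 1/R + 1/(jωL)
Y = (0.0001117 − j1.293e-05) S
|Y| = 0.0001125 S → |Z| = 1/|Y| = 8891 Ω, ∠Z = −∠Y = 6.600°
I = V/|Z| = 337.4 μA
P = VI cos φ = 3 × 0.0003374 × cos(6.600°) = 1.006 mW

1.006 mW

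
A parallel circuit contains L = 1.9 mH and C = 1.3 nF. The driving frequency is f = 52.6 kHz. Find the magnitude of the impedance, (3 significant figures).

860 Ω

ω = 2πf = 330500 rad/s
X_L = ωL = 628 Ω
X_C = 1/(ωC) = 2330 Ω
Parallel: admittances add. Y = 1/(jωL) + jωC
Y = (0 − j0.00116) S
|Y| = 0.00116 S → |Z| = 1/|Y| = 860 Ω, ∠Z = −∠Y = 90.0°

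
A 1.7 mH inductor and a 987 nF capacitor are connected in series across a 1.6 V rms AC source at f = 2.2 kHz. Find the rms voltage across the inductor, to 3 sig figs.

ω = 2πf = 13820 rad/s
X_L = ωL = 23.5 Ω
X_C = 1/(ωC) = 73.3 Ω
Net reactance X = X_L − X_C = -49.8 Ω
Z = − j49.8 Ω
|Z| = √(0² + 49.8²) = 49.8 Ω
I = V/|Z| = 32.1 mA
V_L = I·|Z_L| = 0.0321 × 23.5 = 0.755 V

0.755 V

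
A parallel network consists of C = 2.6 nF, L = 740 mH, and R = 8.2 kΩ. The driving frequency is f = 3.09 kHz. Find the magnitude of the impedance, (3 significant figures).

ω = 2πf = 19420 rad/s
X_L = ωL = 14400 Ω
X_C = 1/(ωC) = 19800 Ω
Parallel: admittances add. Y = 1/R + 1/(jωL) + jωC
Y = (0.000122 − j1.91e-05) S
|Y| = 0.000123 S → |Z| = 1/|Y| = 8100 Ω, ∠Z = −∠Y = 8.91°

8100 Ω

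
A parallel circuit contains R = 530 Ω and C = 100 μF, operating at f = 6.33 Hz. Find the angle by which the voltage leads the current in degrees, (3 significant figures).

-64.6°

ω = 2πf = 39.77 rad/s
X_C = 1/(ωC) = 251 Ω
Parallel: admittances add. Y = 1/R + jωC
Y = (0.00189 + j0.00398) S
|Y| = 0.00440 S → |Z| = 1/|Y| = 227 Ω, ∠Z = −∠Y = -64.6°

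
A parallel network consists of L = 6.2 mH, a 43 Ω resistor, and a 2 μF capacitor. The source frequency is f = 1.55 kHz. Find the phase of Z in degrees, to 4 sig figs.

ω = 2πf = 9739 rad/s
X_L = ωL = 60.38 Ω
X_C = 1/(ωC) = 51.34 Ω
Parallel: admittances add. Y = 1/R + 1/(jωL) + jωC
Y = (0.02326 + j0.002916) S
|Y| = 0.02344 S → |Z| = 1/|Y| = 42.67 Ω, ∠Z = −∠Y = -7.148°

-7.148°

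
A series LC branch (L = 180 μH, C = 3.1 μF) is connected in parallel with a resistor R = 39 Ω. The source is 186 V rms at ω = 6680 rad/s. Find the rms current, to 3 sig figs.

6.19 A

X_L = ωL = 1.20 Ω
X_C = 1/(ωC) = 48.3 Ω
Branch 1: Z₁ = R = 39.0 Ω
Branch 2 (series LC): Z₂ = j(X_L − X_C) = −j47.1 Ω
Parallel: Z = Z₁Z₂/(Z₁+Z₂), |Z| = 30.0 Ω, ∠Z = -39.6°
I = V/|Z| = 186/30.0 = 6.19 A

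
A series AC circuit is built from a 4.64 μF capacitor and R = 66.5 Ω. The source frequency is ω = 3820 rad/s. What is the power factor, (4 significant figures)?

X_C = 1/(ωC) = 56.42 Ω
Z = 66.50 − j56.42 Ω
|Z| = √(66.50² + 56.42²) = 87.21 Ω
∠Z = arctan(-56.42/66.50) = -40.31°
cos φ = cos(-40.31°) = 0.7625

0.7625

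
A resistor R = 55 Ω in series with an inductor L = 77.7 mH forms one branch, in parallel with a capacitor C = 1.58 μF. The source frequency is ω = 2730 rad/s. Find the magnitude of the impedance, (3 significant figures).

870 Ω

X_L = ωL = 212 Ω
X_C = 1/(ωC) = 232 Ω
Branch 1 (R+jX_L): Z₁ = 55.0 + j212 Ω, |Z₁| = 219 Ω
Branch 2 (−jX_C): Z₂ = −j232 Ω
Parallel: Z = Z₁Z₂/(Z₁+Z₂), |Z| = 870 Ω, ∠Z = 5.18°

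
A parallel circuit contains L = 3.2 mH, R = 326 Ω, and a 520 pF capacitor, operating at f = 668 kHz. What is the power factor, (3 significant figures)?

ω = 2πf = 4.197e+06 rad/s
X_L = ωL = 13400 Ω
X_C = 1/(ωC) = 458 Ω
Parallel: admittances add. Y = 1/R + 1/(jωL) + jωC
Y = (0.00307 + j0.00211) S
|Y| = 0.00372 S → |Z| = 1/|Y| = 269 Ω, ∠Z = −∠Y = -34.5°
cos φ = cos(-34.5°) = 0.824

0.824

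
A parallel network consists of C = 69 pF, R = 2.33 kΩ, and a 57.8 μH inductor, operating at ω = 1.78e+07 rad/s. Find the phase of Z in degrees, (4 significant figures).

X_L = ωL = 1029 Ω
X_C = 1/(ωC) = 814.2 Ω
Parallel: admittances add. Y = 1/R + 1/(jωL) + jωC
Y = (0.0004292 + j0.0002562) S
|Y| = 0.0004999 S → |Z| = 1/|Y| = 2001 Ω, ∠Z = −∠Y = -30.84°

-30.84°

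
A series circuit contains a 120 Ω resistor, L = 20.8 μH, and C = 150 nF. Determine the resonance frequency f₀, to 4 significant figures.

90.10 kHz

ω₀ = 1/√(LC) = 1/√(2.08e-05 × 1.5e-07) = 566100 rad/s
f₀ = ω₀/(2π) = 90.10 kHz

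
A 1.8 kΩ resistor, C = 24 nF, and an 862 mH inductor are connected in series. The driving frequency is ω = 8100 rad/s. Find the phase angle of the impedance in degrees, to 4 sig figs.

45.60°

X_L = ωL = 6982 Ω
X_C = 1/(ωC) = 5144 Ω
Net reactance X = X_L − X_C = 1838 Ω
Z = 1800 + j1838 Ω
|Z| = √(1800² + 1838²) = 2573 Ω
∠Z = arctan(1838/1800) = 45.60°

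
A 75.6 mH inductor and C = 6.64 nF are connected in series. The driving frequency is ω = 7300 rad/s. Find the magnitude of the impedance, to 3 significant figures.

X_L = ωL = 552 Ω
X_C = 1/(ωC) = 20600 Ω
Net reactance X = X_L − X_C = -20100 Ω
Z = − j20100 Ω
|Z| = √(0² + 20100²) = 20100 Ω

20100 Ω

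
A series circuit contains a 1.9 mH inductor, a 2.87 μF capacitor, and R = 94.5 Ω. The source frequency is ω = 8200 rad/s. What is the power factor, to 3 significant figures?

0.962

X_L = ωL = 15.6 Ω
X_C = 1/(ωC) = 42.5 Ω
Net reactance X = X_L − X_C = -26.9 Ω
Z = 94.5 − j26.9 Ω
|Z| = √(94.5² + 26.9²) = 98.3 Ω
∠Z = arctan(-26.9/94.5) = -15.9°
cos φ = cos(-15.9°) = 0.962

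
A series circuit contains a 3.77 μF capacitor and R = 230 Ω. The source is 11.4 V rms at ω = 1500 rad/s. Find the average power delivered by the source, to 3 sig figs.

355 mW

X_C = 1/(ωC) = 177 Ω
Z = 230 − j177 Ω
|Z| = √(230² + 177²) = 290 Ω
∠Z = arctan(-177/230) = -37.6°
I = V/|Z| = 39.3 mA
P = VI cos φ = 11.4 × 0.0393 × cos(-37.6°) = 355 mW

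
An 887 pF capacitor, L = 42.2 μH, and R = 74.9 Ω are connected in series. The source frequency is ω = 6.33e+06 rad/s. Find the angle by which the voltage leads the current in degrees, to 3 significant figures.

49.9°

X_L = ωL = 267 Ω
X_C = 1/(ωC) = 178 Ω
Net reactance X = X_L − X_C = 89.0 Ω
Z = 74.9 + j89.0 Ω
|Z| = √(74.9² + 89.0²) = 116 Ω
∠Z = arctan(89.0/74.9) = 49.9°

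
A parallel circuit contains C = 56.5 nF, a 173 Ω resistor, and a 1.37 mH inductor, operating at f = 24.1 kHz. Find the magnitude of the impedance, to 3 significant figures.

145 Ω

ω = 2πf = 151400 rad/s
X_L = ωL = 207 Ω
X_C = 1/(ωC) = 117 Ω
Parallel: admittances add. Y = 1/R + 1/(jωL) + jωC
Y = (0.00578 + j0.00374) S
|Y| = 0.00688 S → |Z| = 1/|Y| = 145 Ω, ∠Z = −∠Y = -32.9°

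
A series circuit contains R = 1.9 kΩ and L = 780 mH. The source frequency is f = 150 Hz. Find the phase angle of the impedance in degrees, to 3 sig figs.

21.2°

ω = 2πf = 942.5 rad/s
X_L = ωL = 735 Ω
Z = 1900 + j735 Ω
|Z| = √(1900² + 735²) = 2040 Ω
∠Z = arctan(735/1900) = 21.2°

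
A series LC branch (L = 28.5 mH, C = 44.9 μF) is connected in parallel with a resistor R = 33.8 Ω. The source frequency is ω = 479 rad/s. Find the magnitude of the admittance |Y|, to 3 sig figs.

X_L = ωL = 13.7 Ω
X_C = 1/(ωC) = 46.5 Ω
Branch 1: Z₁ = R = 33.8 Ω
Branch 2 (series LC): Z₂ = j(X_L − X_C) = −j32.8 Ω
Parallel: Z = Z₁Z₂/(Z₁+Z₂), |Z| = 23.6 Ω, ∠Z = -45.8°
|Y| = 1/|Z| = 42.5 mS

42.5 mS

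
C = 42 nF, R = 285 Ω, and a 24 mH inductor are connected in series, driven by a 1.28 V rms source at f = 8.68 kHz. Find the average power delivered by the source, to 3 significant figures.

554 μW

ω = 2πf = 54540 rad/s
X_L = ωL = 1310 Ω
X_C = 1/(ωC) = 437 Ω
Net reactance X = X_L − X_C = 872 Ω
Z = 285 + j872 Ω
|Z| = √(285² + 872²) = 918 Ω
∠Z = arctan(872/285) = 71.9°
I = V/|Z| = 1.39 mA
P = VI cos φ = 1.28 × 0.00139 × cos(71.9°) = 554 μW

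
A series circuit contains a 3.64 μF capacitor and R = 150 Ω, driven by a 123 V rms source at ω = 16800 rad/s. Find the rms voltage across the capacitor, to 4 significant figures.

X_C = 1/(ωC) = 16.35 Ω
Z = 150.0 − j16.35 Ω
|Z| = √(150.0² + 16.35²) = 150.9 Ω
I = V/|Z| = 815.2 mA
V_C = I·|Z_C| = 0.8152 × 16.35 = 13.33 V

13.33 V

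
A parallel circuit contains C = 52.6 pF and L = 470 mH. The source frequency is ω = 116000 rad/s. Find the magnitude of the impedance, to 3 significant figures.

81700 Ω

X_L = ωL = 54500 Ω
X_C = 1/(ωC) = 164000 Ω
Parallel: admittances add. Y = 1/(jωL) + jωC
Y = (0 − j1.22e-05) S
|Y| = 1.22e-05 S → |Z| = 1/|Y| = 81700 Ω, ∠Z = −∠Y = 90.0°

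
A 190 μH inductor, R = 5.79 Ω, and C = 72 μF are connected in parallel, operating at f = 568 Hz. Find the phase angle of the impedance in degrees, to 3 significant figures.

81.9°

ω = 2πf = 3569 rad/s
X_L = ωL = 0.678 Ω
X_C = 1/(ωC) = 3.89 Ω
Parallel: admittances add. Y = 1/R + 1/(jωL) + jωC
Y = (0.173 − j1.22) S
|Y| = 1.23 S → |Z| = 1/|Y| = 0.813 Ω, ∠Z = −∠Y = 81.9°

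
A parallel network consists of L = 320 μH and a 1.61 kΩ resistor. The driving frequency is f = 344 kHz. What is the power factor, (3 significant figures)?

ω = 2πf = 2.161e+06 rad/s
X_L = ωL = 692 Ω
Parallel: admittances add. Y = 1/R + 1/(jωL)
Y = (0.000621 − j0.00145) S
|Y| = 0.00157 S → |Z| = 1/|Y| = 635 Ω, ∠Z = −∠Y = 66.8°
cos φ = cos(66.8°) = 0.395

0.395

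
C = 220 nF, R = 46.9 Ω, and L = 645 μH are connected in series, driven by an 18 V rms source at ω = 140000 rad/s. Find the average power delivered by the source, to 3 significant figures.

2.74 W

X_L = ωL = 90.3 Ω
X_C = 1/(ωC) = 32.5 Ω
Net reactance X = X_L − X_C = 57.8 Ω
Z = 46.9 + j57.8 Ω
|Z| = √(46.9² + 57.8²) = 74.5 Ω
∠Z = arctan(57.8/46.9) = 51.0°
I = V/|Z| = 242 mA
P = VI cos φ = 18 × 0.242 × cos(51.0°) = 2.74 W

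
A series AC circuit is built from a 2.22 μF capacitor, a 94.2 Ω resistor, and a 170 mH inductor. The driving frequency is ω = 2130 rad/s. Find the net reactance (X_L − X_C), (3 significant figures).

151 Ω

X_L = ωL = 362 Ω
X_C = 1/(ωC) = 211 Ω
X = 362 − 211 = 151 Ω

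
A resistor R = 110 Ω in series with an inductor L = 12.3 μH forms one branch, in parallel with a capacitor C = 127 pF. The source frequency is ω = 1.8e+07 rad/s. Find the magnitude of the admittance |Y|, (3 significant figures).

2.24 mS

X_L = ωL = 221 Ω
X_C = 1/(ωC) = 437 Ω
Branch 1 (R+jX_L): Z₁ = 110 + j221 Ω, |Z₁| = 247 Ω
Branch 2 (−jX_C): Z₂ = −j437 Ω
Parallel: Z = Z₁Z₂/(Z₁+Z₂), |Z| = 446 Ω, ∠Z = 36.6°
|Y| = 1/|Z| = 2.24 mS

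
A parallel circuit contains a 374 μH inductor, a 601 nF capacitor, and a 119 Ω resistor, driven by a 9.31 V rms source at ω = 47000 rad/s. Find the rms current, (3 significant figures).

278 mA

X_L = ωL = 17.6 Ω
X_C = 1/(ωC) = 35.4 Ω
Parallel: admittances add. Y = 1/R + 1/(jωL) + jωC
Y = (0.00840 − j0.0286) S
|Y| = 0.0298 S → |Z| = 1/|Y| = 33.5 Ω, ∠Z = −∠Y = 73.6°
I = V/|Z| = 9.31/33.5 = 278 mA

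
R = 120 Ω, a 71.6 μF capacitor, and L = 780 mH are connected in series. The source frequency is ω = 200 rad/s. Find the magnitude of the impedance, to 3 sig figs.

X_L = ωL = 156 Ω
X_C = 1/(ωC) = 69.8 Ω
Net reactance X = X_L − X_C = 86.2 Ω
Z = 120 + j86.2 Ω
|Z| = √(120² + 86.2²) = 148 Ω

148 Ω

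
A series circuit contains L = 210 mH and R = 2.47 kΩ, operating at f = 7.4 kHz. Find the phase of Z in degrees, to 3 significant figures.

75.8°

ω = 2πf = 46500 rad/s
X_L = ωL = 9760 Ω
Z = 2470 + j9760 Ω
|Z| = √(2470² + 9760²) = 10100 Ω
∠Z = arctan(9760/2470) = 75.8°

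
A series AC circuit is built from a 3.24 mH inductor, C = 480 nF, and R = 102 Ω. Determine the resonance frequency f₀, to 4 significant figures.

ω₀ = 1/√(LC) = 1/√(0.00324 × 4.8e-07) = 25360 rad/s
f₀ = ω₀/(2π) = 4.036 kHz

4.036 kHz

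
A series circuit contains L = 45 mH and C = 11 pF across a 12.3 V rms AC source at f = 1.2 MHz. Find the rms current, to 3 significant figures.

ω = 2πf = 7.54e+06 rad/s
X_L = ωL = 339000 Ω
X_C = 1/(ωC) = 12100 Ω
Net reactance X = X_L − X_C = 327000 Ω
Z = j327000 Ω
|Z| = √(0² + 327000²) = 327000 Ω
I = V/|Z| = 12.3/327000 = 37.6 μA

37.6 μA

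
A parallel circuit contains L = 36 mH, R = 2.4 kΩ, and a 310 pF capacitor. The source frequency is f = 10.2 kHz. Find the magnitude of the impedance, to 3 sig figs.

ω = 2πf = 64090 rad/s
X_L = ωL = 2310 Ω
X_C = 1/(ωC) = 50300 Ω
Parallel: admittances add. Y = 1/R + 1/(jωL) + jωC
Y = (0.000417 − j0.000414) S
|Y| = 0.000587 S → |Z| = 1/|Y| = 1700 Ω, ∠Z = −∠Y = 44.8°

1700 Ω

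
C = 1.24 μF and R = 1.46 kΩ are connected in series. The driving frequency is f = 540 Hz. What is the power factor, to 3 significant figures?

ω = 2πf = 3393 rad/s
X_C = 1/(ωC) = 238 Ω
Z = 1460 − j238 Ω
|Z| = √(1460² + 238²) = 1480 Ω
∠Z = arctan(-238/1460) = -9.25°
cos φ = cos(-9.25°) = 0.987

0.987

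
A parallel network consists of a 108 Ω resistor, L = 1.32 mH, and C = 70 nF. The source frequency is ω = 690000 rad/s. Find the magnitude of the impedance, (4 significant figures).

X_L = ωL = 910.8 Ω
X_C = 1/(ωC) = 20.70 Ω
Parallel: admittances add. Y = 1/R + 1/(jωL) + jωC
Y = (0.009259 + j0.04720) S
|Y| = 0.04810 S → |Z| = 1/|Y| = 20.79 Ω, ∠Z = −∠Y = -78.90°

20.79 Ω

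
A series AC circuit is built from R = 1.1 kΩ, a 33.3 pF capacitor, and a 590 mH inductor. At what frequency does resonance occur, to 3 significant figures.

ω₀ = 1/√(LC) = 1/√(0.59 × 3.33e-11) = 225600 rad/s
f₀ = ω₀/(2π) = 35.9 kHz

35.9 kHz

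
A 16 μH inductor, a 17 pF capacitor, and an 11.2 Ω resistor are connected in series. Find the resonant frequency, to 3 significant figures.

ω₀ = 1/√(LC) = 1/√(1.6e-05 × 1.7e-11) = 6.063e+07 rad/s
f₀ = ω₀/(2π) = 9.65 MHz

9.65 MHz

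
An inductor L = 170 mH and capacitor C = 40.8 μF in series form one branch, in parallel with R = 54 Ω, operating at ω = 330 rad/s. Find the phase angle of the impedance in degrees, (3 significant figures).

-71.4°

X_L = ωL = 56.1 Ω
X_C = 1/(ωC) = 74.3 Ω
Branch 1: Z₁ = R = 54.0 Ω
Branch 2 (series LC): Z₂ = j(X_L − X_C) = −j18.2 Ω
Parallel: Z = Z₁Z₂/(Z₁+Z₂), |Z| = 17.2 Ω, ∠Z = -71.4°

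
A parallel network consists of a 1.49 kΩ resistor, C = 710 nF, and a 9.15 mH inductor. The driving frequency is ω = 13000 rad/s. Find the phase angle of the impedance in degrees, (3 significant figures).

-50.8°

X_L = ωL = 119 Ω
X_C = 1/(ωC) = 108 Ω
Parallel: admittances add. Y = 1/R + 1/(jωL) + jωC
Y = (0.000671 + j0.000823) S
|Y| = 0.00106 S → |Z| = 1/|Y| = 942 Ω, ∠Z = −∠Y = -50.8°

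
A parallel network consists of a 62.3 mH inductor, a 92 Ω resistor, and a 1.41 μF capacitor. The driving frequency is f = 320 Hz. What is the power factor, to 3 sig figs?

ω = 2πf = 2011 rad/s
X_L = ωL = 125 Ω
X_C = 1/(ωC) = 353 Ω
Parallel: admittances add. Y = 1/R + 1/(jωL) + jωC
Y = (0.0109 − j0.00515) S
|Y| = 0.0120 S → |Z| = 1/|Y| = 83.1 Ω, ∠Z = −∠Y = 25.3°
cos φ = cos(25.3°) = 0.904

0.904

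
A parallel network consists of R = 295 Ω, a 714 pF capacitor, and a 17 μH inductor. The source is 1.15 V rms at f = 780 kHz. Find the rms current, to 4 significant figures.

ω = 2πf = 4.901e+06 rad/s
X_L = ωL = 83.32 Ω
X_C = 1/(ωC) = 285.8 Ω
Parallel: admittances add. Y = 1/R + 1/(jωL) + jωC
Y = (0.003390 − j0.008503) S
|Y| = 0.009154 S → |Z| = 1/|Y| = 109.2 Ω, ∠Z = −∠Y = 68.27°
I = V/|Z| = 1.15/109.2 = 10.53 mA

10.53 mA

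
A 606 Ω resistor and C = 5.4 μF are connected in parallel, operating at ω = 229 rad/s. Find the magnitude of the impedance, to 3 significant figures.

485 Ω

X_C = 1/(ωC) = 809 Ω
Parallel: admittances add. Y = 1/R + jωC
Y = (0.00165 + j0.00124) S
|Y| = 0.00206 S → |Z| = 1/|Y| = 485 Ω, ∠Z = −∠Y = -36.8°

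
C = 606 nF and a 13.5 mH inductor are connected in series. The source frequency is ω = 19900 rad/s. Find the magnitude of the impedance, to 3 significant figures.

X_L = ωL = 269 Ω
X_C = 1/(ωC) = 82.9 Ω
Net reactance X = X_L − X_C = 186 Ω
Z = j186 Ω
|Z| = √(0² + 186²) = 186 Ω

186 Ω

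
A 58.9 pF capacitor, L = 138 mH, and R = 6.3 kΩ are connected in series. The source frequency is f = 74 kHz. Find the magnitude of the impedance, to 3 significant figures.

28400 Ω

ω = 2πf = 465000 rad/s
X_L = ωL = 64200 Ω
X_C = 1/(ωC) = 36500 Ω
Net reactance X = X_L − X_C = 27600 Ω
Z = 6300 + j27600 Ω
|Z| = √(6300² + 27600²) = 28400 Ω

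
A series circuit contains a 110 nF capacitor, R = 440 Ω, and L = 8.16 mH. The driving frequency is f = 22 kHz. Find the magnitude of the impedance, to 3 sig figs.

ω = 2πf = 138200 rad/s
X_L = ωL = 1130 Ω
X_C = 1/(ωC) = 65.8 Ω
Net reactance X = X_L − X_C = 1060 Ω
Z = 440 + j1060 Ω
|Z| = √(440² + 1060²) = 1150 Ω

1150 Ω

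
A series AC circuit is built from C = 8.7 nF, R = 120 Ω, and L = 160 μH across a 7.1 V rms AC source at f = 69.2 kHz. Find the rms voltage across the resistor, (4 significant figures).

3.724 V

ω = 2πf = 434800 rad/s
X_L = ωL = 69.57 Ω
X_C = 1/(ωC) = 264.4 Ω
Net reactance X = X_L − X_C = -194.8 Ω
Z = 120.0 − j194.8 Ω
|Z| = √(120.0² + 194.8²) = 228.8 Ω
I = V/|Z| = 31.03 mA
V_R = I·|Z_R| = 0.03103 × 120.0 = 3.724 V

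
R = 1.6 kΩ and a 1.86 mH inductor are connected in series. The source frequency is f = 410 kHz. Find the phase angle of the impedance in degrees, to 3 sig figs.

71.5°

ω = 2πf = 2.576e+06 rad/s
X_L = ωL = 4790 Ω
Z = 1600 + j4790 Ω
|Z| = √(1600² + 4790²) = 5050 Ω
∠Z = arctan(4790/1600) = 71.5°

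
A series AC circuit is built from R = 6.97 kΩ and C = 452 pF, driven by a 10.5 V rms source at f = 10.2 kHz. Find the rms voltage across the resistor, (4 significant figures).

2.078 V

ω = 2πf = 64090 rad/s
X_C = 1/(ωC) = 34520 Ω
Z = 6970 − j34520 Ω
|Z| = √(6970² + 34520²) = 35220 Ω
I = V/|Z| = 298.1 μA
V_R = I·|Z_R| = 0.0002981 × 6970 = 2.078 V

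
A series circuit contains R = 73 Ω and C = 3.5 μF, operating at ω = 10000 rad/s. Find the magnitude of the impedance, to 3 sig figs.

78.4 Ω

X_C = 1/(ωC) = 28.6 Ω
Z = 73.0 − j28.6 Ω
|Z| = √(73.0² + 28.6²) = 78.4 Ω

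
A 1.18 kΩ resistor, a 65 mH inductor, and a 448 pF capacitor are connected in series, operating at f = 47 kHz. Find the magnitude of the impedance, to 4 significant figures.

11700 Ω

ω = 2πf = 295300 rad/s
X_L = ωL = 19200 Ω
X_C = 1/(ωC) = 7559 Ω
Net reactance X = X_L − X_C = 11640 Ω
Z = 1180 + j11640 Ω
|Z| = √(1180² + 11640²) = 11700 Ω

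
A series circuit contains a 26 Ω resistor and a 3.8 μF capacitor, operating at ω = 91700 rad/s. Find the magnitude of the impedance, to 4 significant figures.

26.16 Ω

X_C = 1/(ωC) = 2.870 Ω
Z = 26.00 − j2.870 Ω
|Z| = √(26.00² + 2.870²) = 26.16 Ω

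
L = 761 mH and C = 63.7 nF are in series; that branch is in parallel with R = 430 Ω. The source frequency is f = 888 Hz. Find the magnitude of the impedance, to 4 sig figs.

ω = 2πf = 5579 rad/s
X_L = ωL = 4246 Ω
X_C = 1/(ωC) = 2814 Ω
Branch 1: Z₁ = R = 430.0 Ω
Branch 2 (series LC): Z₂ = j(X_L − X_C) = j1432 Ω
Parallel: Z = Z₁Z₂/(Z₁+Z₂), |Z| = 411.8 Ω, ∠Z = 16.71°

411.8 Ω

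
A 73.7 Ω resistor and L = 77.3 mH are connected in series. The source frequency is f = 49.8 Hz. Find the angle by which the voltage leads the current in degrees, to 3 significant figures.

ω = 2πf = 312.9 rad/s
X_L = ωL = 24.2 Ω
Z = 73.7 + j24.2 Ω
|Z| = √(73.7² + 24.2²) = 77.6 Ω
∠Z = arctan(24.2/73.7) = 18.2°

18.2°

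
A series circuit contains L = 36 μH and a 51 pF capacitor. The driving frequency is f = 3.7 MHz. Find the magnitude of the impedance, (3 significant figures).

ω = 2πf = 2.325e+07 rad/s
X_L = ωL = 837 Ω
X_C = 1/(ωC) = 843 Ω
Net reactance X = X_L − X_C = -6.51 Ω
Z = − j6.51 Ω
|Z| = √(0² + 6.51²) = 6.51 Ω

6.51 Ω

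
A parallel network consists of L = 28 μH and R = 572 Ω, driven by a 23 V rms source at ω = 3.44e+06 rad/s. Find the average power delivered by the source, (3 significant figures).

X_L = ωL = 96.3 Ω
Parallel: admittances add. Y = 1/R + 1/(jωL)
Y = (0.00175 − j0.0104) S
|Y| = 0.0105 S → |Z| = 1/|Y| = 95.0 Ω, ∠Z = −∠Y = 80.4°
I = V/|Z| = 242 mA
P = VI cos φ = 23 × 0.242 × cos(80.4°) = 925 mW

925 mW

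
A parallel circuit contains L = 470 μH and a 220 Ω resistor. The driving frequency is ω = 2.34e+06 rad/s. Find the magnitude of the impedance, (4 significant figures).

X_L = ωL = 1100 Ω
Parallel: admittances add. Y = 1/R + 1/(jωL)
Y = (0.004545 − j0.0009093) S
|Y| = 0.004636 S → |Z| = 1/|Y| = 215.7 Ω, ∠Z = −∠Y = 11.31°

215.7 Ω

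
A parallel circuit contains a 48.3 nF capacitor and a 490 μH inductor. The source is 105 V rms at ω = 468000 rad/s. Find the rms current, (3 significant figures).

1.92 A

X_L = ωL = 229 Ω
X_C = 1/(ωC) = 44.2 Ω
Parallel: admittances add. Y = 1/(jωL) + jωC
Y = (0 + j0.0182) S
|Y| = 0.0182 S → |Z| = 1/|Y| = 54.8 Ω, ∠Z = −∠Y = -90.0°
I = V/|Z| = 105/54.8 = 1.92 A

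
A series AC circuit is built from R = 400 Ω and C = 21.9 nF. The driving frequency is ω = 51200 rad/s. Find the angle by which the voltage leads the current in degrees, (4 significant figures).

-65.84°

X_C = 1/(ωC) = 891.8 Ω
Z = 400.0 − j891.8 Ω
|Z| = √(400.0² + 891.8²) = 977.4 Ω
∠Z = arctan(-891.8/400.0) = -65.84°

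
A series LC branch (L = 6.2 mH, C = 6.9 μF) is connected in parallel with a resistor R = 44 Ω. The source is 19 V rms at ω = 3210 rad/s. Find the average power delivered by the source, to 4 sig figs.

X_L = ωL = 19.90 Ω
X_C = 1/(ωC) = 45.15 Ω
Branch 1: Z₁ = R = 44.00 Ω
Branch 2 (series LC): Z₂ = j(X_L − X_C) = −j25.25 Ω
Parallel: Z = Z₁Z₂/(Z₁+Z₂), |Z| = 21.90 Ω, ∠Z = -60.15°
I = V/|Z| = 867.7 mA
P = VI cos φ = 19 × 0.8677 × cos(-60.15°) = 8.205 W

8.205 W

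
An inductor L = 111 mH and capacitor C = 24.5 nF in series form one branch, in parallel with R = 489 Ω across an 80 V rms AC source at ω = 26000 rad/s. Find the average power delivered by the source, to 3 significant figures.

13.1 W

X_L = ωL = 2890 Ω
X_C = 1/(ωC) = 1570 Ω
Branch 1: Z₁ = R = 489 Ω
Branch 2 (series LC): Z₂ = j(X_L − X_C) = j1320 Ω
Parallel: Z = Z₁Z₂/(Z₁+Z₂), |Z| = 458 Ω, ∠Z = 20.4°
I = V/|Z| = 175 mA
P = VI cos φ = 80 × 0.175 × cos(20.4°) = 13.1 W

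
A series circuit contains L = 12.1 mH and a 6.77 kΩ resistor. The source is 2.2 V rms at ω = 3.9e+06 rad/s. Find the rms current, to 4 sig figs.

46.15 μA

X_L = ωL = 47190 Ω
Z = 6770 + j47190 Ω
|Z| = √(6770² + 47190²) = 47670 Ω
I = V/|Z| = 2.2/47670 = 46.15 μA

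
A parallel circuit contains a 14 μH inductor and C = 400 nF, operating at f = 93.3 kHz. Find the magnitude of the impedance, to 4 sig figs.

8.878 Ω

ω = 2πf = 586200 rad/s
X_L = ωL = 8.207 Ω
X_C = 1/(ωC) = 4.265 Ω
Parallel: admittances add. Y = 1/(jωL) + jωC
Y = (0 + j0.1126) S
|Y| = 0.1126 S → |Z| = 1/|Y| = 8.878 Ω, ∠Z = −∠Y = -90.00°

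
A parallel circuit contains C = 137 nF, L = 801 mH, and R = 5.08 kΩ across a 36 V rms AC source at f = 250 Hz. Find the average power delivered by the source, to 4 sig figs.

255.1 mW

ω = 2πf = 1571 rad/s
X_L = ωL = 1258 Ω
X_C = 1/(ωC) = 4647 Ω
Parallel: admittances add. Y = 1/R + 1/(jωL) + jωC
Y = (0.0001969 − j0.0005796) S
|Y| = 0.0006121 S → |Z| = 1/|Y| = 1634 Ω, ∠Z = −∠Y = 71.24°
I = V/|Z| = 22.04 mA
P = VI cos φ = 36 × 0.02204 × cos(71.24°) = 255.1 mW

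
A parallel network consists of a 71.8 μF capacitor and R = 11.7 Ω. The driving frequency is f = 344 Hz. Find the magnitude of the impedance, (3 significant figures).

5.64 Ω

ω = 2πf = 2161 rad/s
X_C = 1/(ωC) = 6.44 Ω
Parallel: admittances add. Y = 1/R + jωC
Y = (0.0855 + j0.155) S
|Y| = 0.177 S → |Z| = 1/|Y| = 5.64 Ω, ∠Z = −∠Y = -61.2°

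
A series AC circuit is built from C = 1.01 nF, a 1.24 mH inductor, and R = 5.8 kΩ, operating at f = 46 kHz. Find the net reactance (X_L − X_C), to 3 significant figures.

ω = 2πf = 289000 rad/s
X_L = ωL = 358 Ω
X_C = 1/(ωC) = 3430 Ω
X = 358 − 3430 = -3070 Ω

-3070 Ω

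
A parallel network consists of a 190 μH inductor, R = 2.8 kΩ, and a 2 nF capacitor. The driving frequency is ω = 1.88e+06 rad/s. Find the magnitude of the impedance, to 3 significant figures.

X_L = ωL = 357 Ω
X_C = 1/(ωC) = 266 Ω
Parallel: admittances add. Y = 1/R + 1/(jωL) + jωC
Y = (0.000357 + j0.000960) S
|Y| = 0.00102 S → |Z| = 1/|Y| = 976 Ω, ∠Z = −∠Y = -69.6°

976 Ω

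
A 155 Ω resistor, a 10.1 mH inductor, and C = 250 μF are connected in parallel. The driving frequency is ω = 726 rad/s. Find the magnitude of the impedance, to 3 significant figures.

X_L = ωL = 7.33 Ω
X_C = 1/(ωC) = 5.51 Ω
Parallel: admittances add. Y = 1/R + 1/(jωL) + jωC
Y = (0.00645 + j0.0451) S
|Y| = 0.0456 S → |Z| = 1/|Y| = 21.9 Ω, ∠Z = −∠Y = -81.9°

21.9 Ω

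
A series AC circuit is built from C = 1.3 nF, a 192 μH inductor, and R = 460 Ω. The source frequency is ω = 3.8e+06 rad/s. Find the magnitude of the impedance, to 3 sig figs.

700 Ω

X_L = ωL = 730 Ω
X_C = 1/(ωC) = 202 Ω
Net reactance X = X_L − X_C = 527 Ω
Z = 460 + j527 Ω
|Z| = √(460² + 527²) = 700 Ω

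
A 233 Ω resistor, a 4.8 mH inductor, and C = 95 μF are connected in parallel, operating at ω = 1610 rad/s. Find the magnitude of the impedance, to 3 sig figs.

X_L = ωL = 7.73 Ω
X_C = 1/(ωC) = 6.54 Ω
Parallel: admittances add. Y = 1/R + 1/(jωL) + jωC
Y = (0.00429 + j0.0236) S
|Y| = 0.0239 S → |Z| = 1/|Y| = 41.8 Ω, ∠Z = −∠Y = -79.7°

41.8 Ω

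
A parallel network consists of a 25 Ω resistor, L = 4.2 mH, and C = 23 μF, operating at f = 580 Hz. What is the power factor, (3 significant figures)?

ω = 2πf = 3644 rad/s
X_L = ωL = 15.3 Ω
X_C = 1/(ωC) = 11.9 Ω
Parallel: admittances add. Y = 1/R + 1/(jωL) + jωC
Y = (0.0400 + j0.0185) S
|Y| = 0.0441 S → |Z| = 1/|Y| = 22.7 Ω, ∠Z = −∠Y = -24.8°
cos φ = cos(-24.8°) = 0.908

0.908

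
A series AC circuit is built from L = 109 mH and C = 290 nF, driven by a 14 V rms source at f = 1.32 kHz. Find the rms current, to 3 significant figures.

ω = 2πf = 8294 rad/s
X_L = ωL = 904 Ω
X_C = 1/(ωC) = 416 Ω
Net reactance X = X_L − X_C = 488 Ω
Z = j488 Ω
|Z| = √(0² + 488²) = 488 Ω
I = V/|Z| = 14/488 = 28.7 mA

28.7 mA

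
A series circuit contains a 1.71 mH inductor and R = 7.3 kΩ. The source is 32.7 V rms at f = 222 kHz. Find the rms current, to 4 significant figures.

ω = 2πf = 1.395e+06 rad/s
X_L = ωL = 2385 Ω
Z = 7300 + j2385 Ω
|Z| = √(7300² + 2385²) = 7680 Ω
I = V/|Z| = 32.7/7680 = 4.258 mA

4.258 mA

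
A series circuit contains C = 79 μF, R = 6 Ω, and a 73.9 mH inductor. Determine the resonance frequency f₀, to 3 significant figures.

ω₀ = 1/√(LC) = 1/√(0.0739 × 7.9e-05) = 413.9 rad/s
f₀ = ω₀/(2π) = 65.9 Hz

65.9 Hz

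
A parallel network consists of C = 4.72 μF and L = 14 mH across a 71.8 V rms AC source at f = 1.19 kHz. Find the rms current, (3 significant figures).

ω = 2πf = 7477 rad/s
X_L = ωL = 105 Ω
X_C = 1/(ωC) = 28.3 Ω
Parallel: admittances add. Y = 1/(jωL) + jωC
Y = (0 + j0.0257) S
|Y| = 0.0257 S → |Z| = 1/|Y| = 38.9 Ω, ∠Z = −∠Y = -90.0°
I = V/|Z| = 71.8/38.9 = 1.85 A

1.85 A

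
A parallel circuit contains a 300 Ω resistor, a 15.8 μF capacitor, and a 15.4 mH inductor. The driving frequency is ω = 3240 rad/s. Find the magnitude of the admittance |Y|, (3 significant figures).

31.3 mS

X_L = ωL = 49.9 Ω
X_C = 1/(ωC) = 19.5 Ω
Parallel: admittances add. Y = 1/R + 1/(jωL) + jωC
Y = (0.00333 + j0.0312) S
|Y| = 0.0313 S → |Z| = 1/|Y| = 31.9 Ω, ∠Z = −∠Y = -83.9°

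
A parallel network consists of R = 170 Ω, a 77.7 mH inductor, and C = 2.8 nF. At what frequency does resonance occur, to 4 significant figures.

10.79 kHz

ω₀ = 1/√(LC) = 1/√(0.0777 × 2.8e-09) = 67800 rad/s
f₀ = ω₀/(2π) = 10.79 kHz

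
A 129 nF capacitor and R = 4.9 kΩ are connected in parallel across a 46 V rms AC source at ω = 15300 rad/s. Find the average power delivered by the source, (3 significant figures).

X_C = 1/(ωC) = 507 Ω
Parallel: admittances add. Y = 1/R + jωC
Y = (0.000204 + j0.00197) S
|Y| = 0.00198 S → |Z| = 1/|Y| = 504 Ω, ∠Z = −∠Y = -84.1°
I = V/|Z| = 91.3 mA
P = VI cos φ = 46 × 0.0913 × cos(-84.1°) = 432 mW

432 mW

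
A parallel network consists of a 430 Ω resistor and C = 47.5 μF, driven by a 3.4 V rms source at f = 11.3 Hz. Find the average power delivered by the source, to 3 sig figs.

26.9 mW

ω = 2πf = 71.00 rad/s
X_C = 1/(ωC) = 297 Ω
Parallel: admittances add. Y = 1/R + jωC
Y = (0.00233 + j0.00337) S
|Y| = 0.00410 S → |Z| = 1/|Y| = 244 Ω, ∠Z = −∠Y = -55.4°
I = V/|Z| = 13.9 mA
P = VI cos φ = 3.4 × 0.0139 × cos(-55.4°) = 26.9 mW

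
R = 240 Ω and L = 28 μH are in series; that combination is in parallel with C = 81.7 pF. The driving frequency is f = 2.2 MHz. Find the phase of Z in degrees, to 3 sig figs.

32.5°

ω = 2πf = 1.382e+07 rad/s
X_L = ωL = 387 Ω
X_C = 1/(ωC) = 885 Ω
Branch 1 (R+jX_L): Z₁ = 240 + j387 Ω, |Z₁| = 455 Ω
Branch 2 (−jX_C): Z₂ = −j885 Ω
Parallel: Z = Z₁Z₂/(Z₁+Z₂), |Z| = 729 Ω, ∠Z = 32.5°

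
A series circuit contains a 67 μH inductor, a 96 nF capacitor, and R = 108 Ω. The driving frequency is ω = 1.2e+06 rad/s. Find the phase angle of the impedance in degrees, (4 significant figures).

X_L = ωL = 80.40 Ω
X_C = 1/(ωC) = 8.681 Ω
Net reactance X = X_L − X_C = 71.72 Ω
Z = 108.0 + j71.72 Ω
|Z| = √(108.0² + 71.72²) = 129.6 Ω
∠Z = arctan(71.72/108.0) = 33.59°

33.59°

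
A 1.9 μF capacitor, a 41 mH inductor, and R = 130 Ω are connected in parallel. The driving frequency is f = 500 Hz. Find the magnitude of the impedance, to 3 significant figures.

127 Ω

ω = 2πf = 3142 rad/s
X_L = ωL = 129 Ω
X_C = 1/(ωC) = 168 Ω
Parallel: admittances add. Y = 1/R + 1/(jωL) + jωC
Y = (0.00769 − j0.00179) S
|Y| = 0.00790 S → |Z| = 1/|Y| = 127 Ω, ∠Z = −∠Y = 13.1°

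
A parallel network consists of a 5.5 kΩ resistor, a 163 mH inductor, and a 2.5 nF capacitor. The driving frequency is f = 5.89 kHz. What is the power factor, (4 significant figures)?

0.9275

ω = 2πf = 37010 rad/s
X_L = ωL = 6032 Ω
X_C = 1/(ωC) = 10810 Ω
Parallel: admittances add. Y = 1/R + 1/(jωL) + jωC
Y = (0.0001818 − j7.325e-05) S
|Y| = 0.0001960 S → |Z| = 1/|Y| = 5102 Ω, ∠Z = −∠Y = 21.94°
cos φ = cos(21.94°) = 0.9275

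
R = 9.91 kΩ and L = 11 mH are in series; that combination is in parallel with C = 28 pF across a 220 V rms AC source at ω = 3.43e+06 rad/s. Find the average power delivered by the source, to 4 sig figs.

315.2 mW

X_L = ωL = 37730 Ω
X_C = 1/(ωC) = 10410 Ω
Branch 1 (R+jX_L): Z₁ = 9910 + j37730 Ω, |Z₁| = 39010 Ω
Branch 2 (−jX_C): Z₂ = −j10410 Ω
Parallel: Z = Z₁Z₂/(Z₁+Z₂), |Z| = 13980 Ω, ∠Z = -84.78°
I = V/|Z| = 15.74 mA
P = VI cos φ = 220 × 0.01574 × cos(-84.78°) = 315.2 mW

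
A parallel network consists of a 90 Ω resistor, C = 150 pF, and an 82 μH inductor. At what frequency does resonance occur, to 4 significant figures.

1.435 MHz

ω₀ = 1/√(LC) = 1/√(8.2e-05 × 1.5e-10) = 9.017e+06 rad/s
f₀ = ω₀/(2π) = 1.435 MHz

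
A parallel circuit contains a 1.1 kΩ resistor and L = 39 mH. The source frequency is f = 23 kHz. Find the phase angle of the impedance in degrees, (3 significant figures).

ω = 2πf = 144500 rad/s
X_L = ωL = 5640 Ω
Parallel: admittances add. Y = 1/R + 1/(jωL)
Y = (0.000909 − j0.000177) S
|Y| = 0.000926 S → |Z| = 1/|Y| = 1080 Ω, ∠Z = −∠Y = 11.0°

11.0°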